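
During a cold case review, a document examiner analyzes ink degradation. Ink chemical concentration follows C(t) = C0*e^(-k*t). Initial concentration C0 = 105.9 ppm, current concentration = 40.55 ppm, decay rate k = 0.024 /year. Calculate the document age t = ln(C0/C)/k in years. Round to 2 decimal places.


Document age estimation:
C0/C = 105.9 / 40.55 = 2.611591
ln(C0/C) = 0.95996
t = 0.95996 / 0.024 = 40.00 years

40.00


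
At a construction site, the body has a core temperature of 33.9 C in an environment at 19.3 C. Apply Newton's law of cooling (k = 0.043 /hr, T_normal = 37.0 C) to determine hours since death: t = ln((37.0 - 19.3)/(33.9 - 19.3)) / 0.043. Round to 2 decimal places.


Using Newton's law of cooling:
t = ln((T_normal - T_ambient) / (T_body - T_ambient)) / k
T_normal - T_ambient = 17.7
T_body - T_ambient = 14.6
Ratio = 1.212329
ln(ratio) = 0.192543
t = 0.192543 / 0.043 = 4.48 hours

4.48


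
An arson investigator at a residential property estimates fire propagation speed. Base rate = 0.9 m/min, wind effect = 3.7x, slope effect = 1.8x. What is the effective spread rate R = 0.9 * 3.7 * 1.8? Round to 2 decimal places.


Fire spread rate calculation:
R = R0 * wind_factor * slope_factor
= 0.9 * 3.7 * 1.8
= 3.33 * 1.8
= 5.99 m/min

5.99


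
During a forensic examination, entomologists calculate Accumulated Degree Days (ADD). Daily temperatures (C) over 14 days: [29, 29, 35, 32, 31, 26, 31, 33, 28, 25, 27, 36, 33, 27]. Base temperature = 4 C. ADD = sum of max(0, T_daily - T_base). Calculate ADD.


Computing ADD day by day:
Day 1: max(0, 29 - 4) = 25
Day 2: max(0, 29 - 4) = 25
Day 3: max(0, 35 - 4) = 31
Day 4: max(0, 32 - 4) = 28
Day 5: max(0, 31 - 4) = 27
Day 6: max(0, 26 - 4) = 22
Day 7: max(0, 31 - 4) = 27
Day 8: max(0, 33 - 4) = 29
Day 9: max(0, 28 - 4) = 24
Day 10: max(0, 25 - 4) = 21
Day 11: max(0, 27 - 4) = 23
Day 12: max(0, 36 - 4) = 32
Day 13: max(0, 33 - 4) = 29
Day 14: max(0, 27 - 4) = 23
Total ADD = 366

366


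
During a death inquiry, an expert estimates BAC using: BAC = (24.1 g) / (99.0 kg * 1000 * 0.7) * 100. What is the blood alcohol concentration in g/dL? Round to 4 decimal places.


Applying the Widmark formula:
BAC = (dose_g / (body_wt * 1000 * r)) * 100
Denominator = 99.0 * 1000 * 0.7 = 69300
BAC = (24.1 / 69300) * 100
BAC = 0.0348 g/dL

0.0348


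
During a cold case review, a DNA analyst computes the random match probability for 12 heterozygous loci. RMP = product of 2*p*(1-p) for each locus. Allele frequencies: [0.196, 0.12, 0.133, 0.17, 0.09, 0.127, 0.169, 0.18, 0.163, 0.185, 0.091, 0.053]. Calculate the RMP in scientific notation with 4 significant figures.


Computing RMP for 12 loci:
Locus 1: 2 * 0.196 * 0.804 = 0.315168
Locus 2: 2 * 0.12 * 0.88 = 0.2112
Locus 3: 2 * 0.133 * 0.867 = 0.230622
Locus 4: 2 * 0.17 * 0.83 = 0.2822
Locus 5: 2 * 0.09 * 0.91 = 0.1638
Locus 6: 2 * 0.127 * 0.873 = 0.221742
Locus 7: 2 * 0.169 * 0.831 = 0.280878
Locus 8: 2 * 0.18 * 0.82 = 0.2952
Locus 9: 2 * 0.163 * 0.837 = 0.272862
Locus 10: 2 * 0.185 * 0.815 = 0.30155
Locus 11: 2 * 0.091 * 0.909 = 0.165438
Locus 12: 2 * 0.053 * 0.947 = 0.100382
RMP = 1.783e-08

1.783e-08


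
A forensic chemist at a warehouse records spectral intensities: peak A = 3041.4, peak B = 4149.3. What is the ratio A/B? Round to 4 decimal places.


Spectral peak ratio:
Peak A = 3041.4 counts
Peak B = 4149.3 counts
Ratio = 3041.4 / 4149.3 = 0.7330

0.7330


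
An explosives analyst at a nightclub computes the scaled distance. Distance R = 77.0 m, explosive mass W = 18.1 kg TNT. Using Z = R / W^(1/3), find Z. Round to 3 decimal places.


Scaled distance calculation:
W^(1/3) = 18.1^(1/3) = 2.625586
Z = R / W^(1/3) = 77.0 / 2.625586
Z = 29.327 m/kg^(1/3)

29.327


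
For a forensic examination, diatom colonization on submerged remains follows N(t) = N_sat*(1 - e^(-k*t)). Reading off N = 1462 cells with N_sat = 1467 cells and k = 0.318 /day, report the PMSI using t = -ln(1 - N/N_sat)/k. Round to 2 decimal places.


PMSI from diatom colonization curve:
N / N_sat = 1462 / 1467 = 0.996592
1 - N/N_sat = 0.003408
ln(1 - N/N_sat) = -5.68163
t = -ln(1 - N/N_sat) / k = -(-5.68163) / 0.318 = 17.87 days

17.87


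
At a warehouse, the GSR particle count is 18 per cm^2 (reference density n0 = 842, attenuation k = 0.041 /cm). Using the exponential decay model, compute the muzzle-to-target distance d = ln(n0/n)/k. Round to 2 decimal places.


GSR distance calculation:
n0/n = 842 / 18 = 46.777778
ln(n0/n) = 3.845408
d = 3.845408 / 0.041 = 93.79 cm

93.79


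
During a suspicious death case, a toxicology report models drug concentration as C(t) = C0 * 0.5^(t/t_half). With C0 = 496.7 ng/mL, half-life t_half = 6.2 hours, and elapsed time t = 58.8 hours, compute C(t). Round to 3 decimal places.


Drug concentration decay:
Number of half-lives = t / t_half = 58.8 / 6.2 = 9.483871
Decay factor = 0.5^9.483871 = 0.00139659
C(t) = 496.7 * 0.00139659 = 0.694 ng/mL

0.694


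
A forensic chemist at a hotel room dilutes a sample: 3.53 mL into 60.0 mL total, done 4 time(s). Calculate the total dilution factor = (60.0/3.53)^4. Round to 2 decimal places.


Dilution factor calculation:
Single dilution = V_total / V_sample = 60.0 / 3.53 ≈ 16.997167
Number of dilutions = 4
Total DF = (60.0 / 3.53)^4 (full precision, rounded at the end) = 83465.34

83465.34


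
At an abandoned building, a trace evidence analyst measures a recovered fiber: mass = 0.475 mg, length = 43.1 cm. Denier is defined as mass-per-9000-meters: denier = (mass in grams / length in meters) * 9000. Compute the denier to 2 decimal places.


Denier calculation:
Mass in grams = 0.475 mg / 1000 = 0.000475 g
Length in meters = 43.1 cm / 100 = 0.431 m
Linear density = mass / length = 0.000475 / 0.431 = 0.00110209 g/m
Denier = (g/m) * 9000 = 0.00110209 * 9000 = 9.92

9.92


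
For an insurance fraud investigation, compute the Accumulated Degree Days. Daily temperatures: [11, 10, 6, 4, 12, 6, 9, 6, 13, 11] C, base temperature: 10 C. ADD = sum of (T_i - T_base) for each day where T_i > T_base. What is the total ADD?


Computing ADD day by day:
Day 1: max(0, 11 - 10) = 1
Day 2: max(0, 10 - 10) = 0
Day 3: max(0, 6 - 10) = 0
Day 4: max(0, 4 - 10) = 0
Day 5: max(0, 12 - 10) = 2
Day 6: max(0, 6 - 10) = 0
Day 7: max(0, 9 - 10) = 0
Day 8: max(0, 6 - 10) = 0
Day 9: max(0, 13 - 10) = 3
Day 10: max(0, 11 - 10) = 1
Total ADD = 7

7


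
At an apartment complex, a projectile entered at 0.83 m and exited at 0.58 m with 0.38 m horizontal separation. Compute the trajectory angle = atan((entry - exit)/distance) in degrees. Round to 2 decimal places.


Bullet trajectory angle:
Height difference = 0.83 - 0.58 = 0.25 m
angle = atan(0.25 / 0.38)
angle = atan(0.657895)
angle = 33.34 degrees

33.34


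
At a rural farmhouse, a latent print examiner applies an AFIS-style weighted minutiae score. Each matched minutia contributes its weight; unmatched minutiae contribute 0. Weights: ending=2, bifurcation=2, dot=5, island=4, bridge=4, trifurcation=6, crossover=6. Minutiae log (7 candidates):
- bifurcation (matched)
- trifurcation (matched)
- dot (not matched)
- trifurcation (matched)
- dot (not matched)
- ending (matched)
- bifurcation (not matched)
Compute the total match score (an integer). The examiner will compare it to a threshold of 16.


Weighted minutiae match score:
  bifurcation: matched, +2 (running total 2)
  trifurcation: matched, +6 (running total 8)
  dot: not matched, +0
  trifurcation: matched, +6 (running total 14)
  dot: not matched, +0
  ending: matched, +2 (running total 16)
  bifurcation: not matched, +0
Total score = 16
Threshold = 16; verdict = identification

16


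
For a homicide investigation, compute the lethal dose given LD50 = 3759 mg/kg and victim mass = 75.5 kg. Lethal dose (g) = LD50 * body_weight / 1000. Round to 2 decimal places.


Lethal dose calculation:
Lethal dose = LD50 * body_weight / 1000
= 3759 * 75.5 / 1000
= 283804.5 / 1000
= 283.80 g

283.80


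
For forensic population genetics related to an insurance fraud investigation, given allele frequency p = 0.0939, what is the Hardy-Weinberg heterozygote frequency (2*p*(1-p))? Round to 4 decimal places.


Hardy-Weinberg heterozygote frequency:
q = 1 - p = 1 - 0.0939 = 0.9061
2pq = 2 * 0.0939 * 0.9061 = 0.1702

0.1702


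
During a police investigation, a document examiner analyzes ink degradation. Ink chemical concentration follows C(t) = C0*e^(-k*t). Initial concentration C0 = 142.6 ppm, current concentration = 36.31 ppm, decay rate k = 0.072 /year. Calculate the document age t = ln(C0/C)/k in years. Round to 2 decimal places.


Document age estimation:
C0/C = 142.6 / 36.31 = 3.927293
ln(C0/C) = 1.36795
t = 1.36795 / 0.072 = 19.00 years

19.00


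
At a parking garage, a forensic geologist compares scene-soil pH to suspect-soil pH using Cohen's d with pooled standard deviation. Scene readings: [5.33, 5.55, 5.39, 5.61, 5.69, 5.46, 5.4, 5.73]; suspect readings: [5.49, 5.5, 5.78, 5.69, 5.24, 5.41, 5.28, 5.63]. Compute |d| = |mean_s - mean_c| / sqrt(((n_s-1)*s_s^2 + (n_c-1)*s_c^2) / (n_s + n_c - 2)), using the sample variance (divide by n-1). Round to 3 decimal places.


Pooled-variance Cohen's d for soil pH comparison:
Scene mean = 44.16 / 8 = 5.52
Suspect mean = 44.02 / 8 = 5.5025
Scene sample variance s_s^2 = 0.021857
Suspect sample variance s_c^2 = 0.036507
Pooled variance = ((n_s-1)*s_s^2 + (n_c-1)*s_c^2) / (n_s + n_c - 2) = 0.029182
Pooled SD = sqrt(0.029182) = 0.170827
Mean difference = 0.0175
|d| = |0.0175| / 0.170827 = 0.102

0.102


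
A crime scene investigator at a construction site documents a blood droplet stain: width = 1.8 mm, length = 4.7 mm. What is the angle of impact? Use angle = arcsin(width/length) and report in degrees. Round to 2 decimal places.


Blood spatter impact angle calculation:
width / length = 1.8 / 4.7 = 0.382979
angle = arcsin(0.382979)
angle = 22.52 degrees

22.52


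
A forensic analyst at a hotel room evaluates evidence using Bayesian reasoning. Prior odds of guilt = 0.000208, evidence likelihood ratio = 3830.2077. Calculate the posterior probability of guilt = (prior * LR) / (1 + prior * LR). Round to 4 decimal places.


Bayesian evidence evaluation:
Posterior odds = prior_odds * LR = 0.000208 * 3830.2077 = 0.7966832
Posterior probability = posterior_odds / (1 + posterior_odds)
= 0.7966832 / (1 + 0.7966832)
= 0.7966832 / 1.7966832
= 0.4434

0.4434


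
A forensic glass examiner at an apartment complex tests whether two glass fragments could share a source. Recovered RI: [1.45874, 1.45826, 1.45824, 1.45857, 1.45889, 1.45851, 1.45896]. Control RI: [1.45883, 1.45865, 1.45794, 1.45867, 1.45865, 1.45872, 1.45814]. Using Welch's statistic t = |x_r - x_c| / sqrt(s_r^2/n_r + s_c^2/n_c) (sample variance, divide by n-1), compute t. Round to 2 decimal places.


Welch's t-criterion for glass RI comparison:
Recovered mean = sum / n_r = 10.21017 / 7 = 1.4585957
Control mean = sum / n_c = 10.2096 / 7 = 1.4585143
Recovered sample variance s_r^2 = 8.12286e-08
Control sample variance s_c^2 = 1.12162e-07
Welch SE (unpooled) = sqrt(s_r^2/n_r + s_c^2/n_c) = sqrt(1.16041e-08 + 1.60231e-08) = sqrt(2.76272e-08) = 0.000166214
|mean_r - mean_c| = 8.14286e-05
t = 8.14286e-05 / 0.000166214 = 0.49

0.49


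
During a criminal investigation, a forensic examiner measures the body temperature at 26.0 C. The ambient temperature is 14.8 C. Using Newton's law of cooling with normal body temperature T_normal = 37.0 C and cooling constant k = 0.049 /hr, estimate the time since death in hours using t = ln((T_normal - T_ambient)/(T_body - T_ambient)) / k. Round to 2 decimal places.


Using Newton's law of cooling:
t = ln((T_normal - T_ambient) / (T_body - T_ambient)) / k
T_normal - T_ambient = 22.2
T_body - T_ambient = 11.2
Ratio = 1.982143
ln(ratio) = 0.684179
t = 0.684179 / 0.049 = 13.96 hours

13.96


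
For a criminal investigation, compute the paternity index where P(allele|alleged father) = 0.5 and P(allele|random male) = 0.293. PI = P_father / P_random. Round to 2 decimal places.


Paternity Index calculation:
PI = P(allele|father) / P(allele|random)
PI = 0.5 / 0.293
PI = 1.71

1.71


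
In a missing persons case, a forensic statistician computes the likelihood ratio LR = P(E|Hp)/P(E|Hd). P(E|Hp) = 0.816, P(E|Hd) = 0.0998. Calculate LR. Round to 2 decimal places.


Likelihood ratio calculation:
LR = P(E|Hp) / P(E|Hd)
LR = 0.816 / 0.0998
LR = 8.18

8.18


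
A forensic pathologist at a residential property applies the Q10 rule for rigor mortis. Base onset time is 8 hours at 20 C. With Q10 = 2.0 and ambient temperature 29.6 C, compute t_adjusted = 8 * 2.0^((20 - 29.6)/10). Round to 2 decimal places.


Rigor mortis time adjustment:
Exponent = (T_ref - T_actual) / 10 = (20 - 29.6) / 10 = -0.96
Q10 factor = 2.0^-0.96 = 0.51406
t_adjusted = 8 * 0.51406 = 4.11 hours

4.11


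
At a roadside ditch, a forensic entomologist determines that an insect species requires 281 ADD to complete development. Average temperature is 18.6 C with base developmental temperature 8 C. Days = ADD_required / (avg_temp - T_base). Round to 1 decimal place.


Insect development time:
Effective temperature = avg_temp - T_base = 18.6 - 8 = 10.6 C
Days = ADD / effective_temp = 281 / 10.6 = 26.5 days

26.5


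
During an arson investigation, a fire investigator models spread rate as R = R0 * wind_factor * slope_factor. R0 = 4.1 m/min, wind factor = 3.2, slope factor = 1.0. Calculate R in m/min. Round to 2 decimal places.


Fire spread rate calculation:
R = R0 * wind_factor * slope_factor
= 4.1 * 3.2 * 1.0
= 13.12 * 1.0
= 13.12 m/min

13.12


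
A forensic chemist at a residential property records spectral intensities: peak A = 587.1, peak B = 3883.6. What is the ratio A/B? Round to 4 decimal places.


Spectral peak ratio:
Peak A = 587.1 counts
Peak B = 3883.6 counts
Ratio = 587.1 / 3883.6 = 0.1512

0.1512


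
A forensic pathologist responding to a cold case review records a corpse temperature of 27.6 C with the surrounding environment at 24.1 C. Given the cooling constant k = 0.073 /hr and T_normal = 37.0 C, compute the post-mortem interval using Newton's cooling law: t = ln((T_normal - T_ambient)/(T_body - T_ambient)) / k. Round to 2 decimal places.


Using Newton's law of cooling:
t = ln((T_normal - T_ambient) / (T_body - T_ambient)) / k
T_normal - T_ambient = 12.9
T_body - T_ambient = 3.5
Ratio = 3.685714
ln(ratio) = 1.304464
t = 1.304464 / 0.073 = 17.87 hours

17.87


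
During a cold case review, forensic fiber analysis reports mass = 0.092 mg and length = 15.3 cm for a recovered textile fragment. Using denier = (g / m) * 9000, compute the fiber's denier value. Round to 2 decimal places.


Denier calculation:
Mass in grams = 0.092 mg / 1000 = 0.000092 g
Length in meters = 15.3 cm / 100 = 0.153 m
Linear density = mass / length = 0.000092 / 0.153 = 0.00060131 g/m
Denier = (g/m) * 9000 = 0.00060131 * 9000 = 5.41

5.41


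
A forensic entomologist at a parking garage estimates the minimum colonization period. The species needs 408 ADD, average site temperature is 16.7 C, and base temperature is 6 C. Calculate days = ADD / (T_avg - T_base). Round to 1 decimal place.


Insect development time:
Effective temperature = avg_temp - T_base = 16.7 - 6 = 10.7 C
Days = ADD / effective_temp = 408 / 10.7 = 38.1 days

38.1


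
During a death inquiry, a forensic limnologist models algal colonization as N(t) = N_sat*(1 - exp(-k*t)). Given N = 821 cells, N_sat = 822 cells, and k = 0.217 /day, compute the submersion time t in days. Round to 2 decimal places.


PMSI from diatom colonization curve:
N / N_sat = 821 / 822 = 0.998783
1 - N/N_sat = 0.001217
ln(1 - N/N_sat) = -6.711366
t = -ln(1 - N/N_sat) / k = -(-6.711366) / 0.217 = 30.93 days

30.93


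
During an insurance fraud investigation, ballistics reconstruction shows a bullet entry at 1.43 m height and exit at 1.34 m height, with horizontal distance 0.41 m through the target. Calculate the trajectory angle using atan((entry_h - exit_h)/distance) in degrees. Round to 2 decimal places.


Bullet trajectory angle:
Height difference = 1.43 - 1.34 = 0.09 m
angle = atan(0.09 / 0.41)
angle = atan(0.219512)
angle = 12.38 degrees

12.38


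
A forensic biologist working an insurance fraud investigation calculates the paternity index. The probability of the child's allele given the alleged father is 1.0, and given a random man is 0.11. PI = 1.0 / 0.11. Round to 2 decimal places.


Paternity Index calculation:
PI = P(allele|father) / P(allele|random)
PI = 1.0 / 0.11
PI = 9.09

9.09


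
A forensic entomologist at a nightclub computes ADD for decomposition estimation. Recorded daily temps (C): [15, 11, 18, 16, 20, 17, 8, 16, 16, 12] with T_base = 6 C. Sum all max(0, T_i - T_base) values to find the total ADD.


Computing ADD day by day:
Day 1: max(0, 15 - 6) = 9
Day 2: max(0, 11 - 6) = 5
Day 3: max(0, 18 - 6) = 12
Day 4: max(0, 16 - 6) = 10
Day 5: max(0, 20 - 6) = 14
Day 6: max(0, 17 - 6) = 11
Day 7: max(0, 8 - 6) = 2
Day 8: max(0, 16 - 6) = 10
Day 9: max(0, 16 - 6) = 10
Day 10: max(0, 12 - 6) = 6
Total ADD = 89

89


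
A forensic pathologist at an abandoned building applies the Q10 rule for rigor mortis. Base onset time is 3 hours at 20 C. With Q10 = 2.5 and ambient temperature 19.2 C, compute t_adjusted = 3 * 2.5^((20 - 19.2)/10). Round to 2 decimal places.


Rigor mortis time adjustment:
Exponent = (T_ref - T_actual) / 10 = (20 - 19.2) / 10 = 0.08
Q10 factor = 2.5^0.08 = 1.07606
t_adjusted = 3 * 1.07606 = 3.23 hours

3.23


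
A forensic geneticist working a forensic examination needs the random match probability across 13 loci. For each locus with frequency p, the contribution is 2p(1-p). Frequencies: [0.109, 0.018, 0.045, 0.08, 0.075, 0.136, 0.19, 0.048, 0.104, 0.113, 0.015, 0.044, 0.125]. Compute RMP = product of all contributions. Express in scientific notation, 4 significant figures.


Computing RMP for 13 loci:
Locus 1: 2 * 0.109 * 0.891 = 0.194238
Locus 2: 2 * 0.018 * 0.982 = 0.035352
Locus 3: 2 * 0.045 * 0.955 = 0.08595
Locus 4: 2 * 0.08 * 0.92 = 0.1472
Locus 5: 2 * 0.075 * 0.925 = 0.13875
Locus 6: 2 * 0.136 * 0.864 = 0.235008
Locus 7: 2 * 0.19 * 0.81 = 0.3078
Locus 8: 2 * 0.048 * 0.952 = 0.091392
Locus 9: 2 * 0.104 * 0.896 = 0.186368
Locus 10: 2 * 0.113 * 0.887 = 0.200462
Locus 11: 2 * 0.015 * 0.985 = 0.02955
Locus 12: 2 * 0.044 * 0.956 = 0.084128
Locus 13: 2 * 0.125 * 0.875 = 0.21875
RMP = 1.619e-12

1.619e-12


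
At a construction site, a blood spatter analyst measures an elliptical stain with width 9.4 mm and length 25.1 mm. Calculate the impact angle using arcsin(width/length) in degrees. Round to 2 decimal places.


Blood spatter impact angle calculation:
width / length = 9.4 / 25.1 = 0.374502
angle = arcsin(0.374502)
angle = 21.99 degrees

21.99


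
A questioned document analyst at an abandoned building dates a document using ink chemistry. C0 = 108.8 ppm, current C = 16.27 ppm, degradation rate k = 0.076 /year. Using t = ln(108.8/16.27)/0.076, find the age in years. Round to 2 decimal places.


Document age estimation:
C0/C = 108.8 / 16.27 = 6.687154
ln(C0/C) = 1.900188
t = 1.900188 / 0.076 = 25.00 years

25.00


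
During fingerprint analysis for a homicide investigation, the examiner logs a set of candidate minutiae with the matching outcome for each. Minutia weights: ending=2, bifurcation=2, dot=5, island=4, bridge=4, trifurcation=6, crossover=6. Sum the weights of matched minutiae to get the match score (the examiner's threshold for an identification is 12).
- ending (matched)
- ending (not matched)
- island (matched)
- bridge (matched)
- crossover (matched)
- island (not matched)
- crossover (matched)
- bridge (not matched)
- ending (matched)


Weighted minutiae match score:
  ending: matched, +2 (running total 2)
  ending: not matched, +0
  island: matched, +4 (running total 6)
  bridge: matched, +4 (running total 10)
  crossover: matched, +6 (running total 16)
  island: not matched, +0
  crossover: matched, +6 (running total 22)
  bridge: not matched, +0
  ending: matched, +2 (running total 24)
Total score = 24
Threshold = 12; verdict = identification

24


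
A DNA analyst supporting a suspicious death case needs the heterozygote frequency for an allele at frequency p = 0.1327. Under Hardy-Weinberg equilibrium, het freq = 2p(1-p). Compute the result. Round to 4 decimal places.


Hardy-Weinberg heterozygote frequency:
q = 1 - p = 1 - 0.1327 = 0.8673
2pq = 2 * 0.1327 * 0.8673 = 0.2302

0.2302


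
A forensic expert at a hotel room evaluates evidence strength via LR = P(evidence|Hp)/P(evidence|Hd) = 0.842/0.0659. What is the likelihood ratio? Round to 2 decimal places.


Likelihood ratio calculation:
LR = P(E|Hp) / P(E|Hd)
LR = 0.842 / 0.0659
LR = 12.78

12.78


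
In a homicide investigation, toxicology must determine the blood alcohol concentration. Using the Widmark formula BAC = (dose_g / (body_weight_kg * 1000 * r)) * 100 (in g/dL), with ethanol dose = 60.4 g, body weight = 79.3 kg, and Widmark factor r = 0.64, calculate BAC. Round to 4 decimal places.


Applying the Widmark formula:
BAC = (dose_g / (body_wt * 1000 * r)) * 100
Denominator = 79.3 * 1000 * 0.64 = 50752
BAC = (60.4 / 50752) * 100
BAC = 0.1190 g/dL

0.1190


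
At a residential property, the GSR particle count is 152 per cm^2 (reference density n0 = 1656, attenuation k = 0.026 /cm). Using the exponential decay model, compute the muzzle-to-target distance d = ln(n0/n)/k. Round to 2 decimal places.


GSR distance calculation:
n0/n = 1656 / 152 = 10.894737
ln(n0/n) = 2.38828
d = 2.38828 / 0.026 = 91.86 cm

91.86


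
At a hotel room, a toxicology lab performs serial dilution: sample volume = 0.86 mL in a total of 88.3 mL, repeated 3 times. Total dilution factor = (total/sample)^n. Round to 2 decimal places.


Dilution factor calculation:
Single dilution = V_total / V_sample = 88.3 / 0.86 ≈ 102.674419
Number of dilutions = 3
Total DF = (88.3 / 0.86)^3 (full precision, rounded at the end) = 1082397.44

1082397.44


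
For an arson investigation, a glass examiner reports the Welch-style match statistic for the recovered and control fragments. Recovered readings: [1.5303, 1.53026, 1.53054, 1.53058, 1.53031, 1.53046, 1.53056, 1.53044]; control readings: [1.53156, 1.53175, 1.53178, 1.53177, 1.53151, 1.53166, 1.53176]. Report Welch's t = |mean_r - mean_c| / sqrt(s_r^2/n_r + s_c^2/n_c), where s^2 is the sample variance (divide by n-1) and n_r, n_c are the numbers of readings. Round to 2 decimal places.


Welch's t-criterion for glass RI comparison:
Recovered mean = sum / n_r = 12.24345 / 8 = 1.5304312
Control mean = sum / n_c = 10.72179 / 7 = 1.5316843
Recovered sample variance s_r^2 = 1.60982e-08
Control sample variance s_c^2 = 1.21619e-08
Welch SE (unpooled) = sqrt(s_r^2/n_r + s_c^2/n_c) = sqrt(2.01228e-09 + 1.73741e-09) = sqrt(3.74969e-09) = 6.12347e-05
|mean_r - mean_c| = 0.00125304
t = 0.00125304 / 6.12347e-05 = 20.46

20.46


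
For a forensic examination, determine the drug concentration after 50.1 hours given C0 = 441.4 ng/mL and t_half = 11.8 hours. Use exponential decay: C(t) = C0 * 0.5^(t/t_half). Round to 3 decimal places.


Drug concentration decay:
Number of half-lives = t / t_half = 50.1 / 11.8 = 4.245763
Decay factor = 0.5^4.245763 = 0.0527106
C(t) = 441.4 * 0.0527106 = 23.266 ng/mL

23.266


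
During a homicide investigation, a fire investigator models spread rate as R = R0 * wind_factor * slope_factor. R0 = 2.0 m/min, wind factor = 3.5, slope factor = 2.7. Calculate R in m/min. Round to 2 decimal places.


Fire spread rate calculation:
R = R0 * wind_factor * slope_factor
= 2.0 * 3.5 * 2.7
= 7 * 2.7
= 18.90 m/min

18.90


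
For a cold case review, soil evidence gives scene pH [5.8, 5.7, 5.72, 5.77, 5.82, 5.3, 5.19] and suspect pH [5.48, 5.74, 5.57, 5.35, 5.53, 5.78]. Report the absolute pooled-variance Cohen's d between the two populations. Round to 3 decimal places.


Pooled-variance Cohen's d for soil pH comparison:
Scene mean = 39.3 / 7 = 5.614286
Suspect mean = 33.45 / 6 = 5.575
Scene sample variance s_s^2 = 0.066395
Suspect sample variance s_c^2 = 0.02619
Pooled variance = ((n_s-1)*s_s^2 + (n_c-1)*s_c^2) / (n_s + n_c - 2) = 0.04812
Pooled SD = sqrt(0.04812) = 0.219363
Mean difference = 0.039286
|d| = |0.039286| / 0.219363 = 0.179

0.179


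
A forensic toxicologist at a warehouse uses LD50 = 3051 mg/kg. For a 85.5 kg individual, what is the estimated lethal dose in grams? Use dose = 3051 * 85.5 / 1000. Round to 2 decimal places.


Lethal dose calculation:
Lethal dose = LD50 * body_weight / 1000
= 3051 * 85.5 / 1000
= 260860.5 / 1000
= 260.86 g

260.86


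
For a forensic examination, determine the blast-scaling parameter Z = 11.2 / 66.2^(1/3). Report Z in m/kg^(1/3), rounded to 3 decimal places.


Scaled distance calculation:
W^(1/3) = 66.2^(1/3) = 4.045318
Z = R / W^(1/3) = 11.2 / 4.045318
Z = 2.769 m/kg^(1/3)

2.769


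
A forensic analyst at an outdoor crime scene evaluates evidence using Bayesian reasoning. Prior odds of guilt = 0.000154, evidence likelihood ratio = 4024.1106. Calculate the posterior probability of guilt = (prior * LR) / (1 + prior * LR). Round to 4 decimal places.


Bayesian evidence evaluation:
Posterior odds = prior_odds * LR = 0.000154 * 4024.1106 = 0.619713
Posterior probability = posterior_odds / (1 + posterior_odds)
= 0.619713 / (1 + 0.619713)
= 0.619713 / 1.619713
= 0.3826

0.3826


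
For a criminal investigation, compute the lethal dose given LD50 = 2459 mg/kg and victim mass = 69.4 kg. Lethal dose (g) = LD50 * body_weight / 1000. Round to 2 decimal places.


Lethal dose calculation:
Lethal dose = LD50 * body_weight / 1000
= 2459 * 69.4 / 1000
= 170654.6 / 1000
= 170.65 g

170.65


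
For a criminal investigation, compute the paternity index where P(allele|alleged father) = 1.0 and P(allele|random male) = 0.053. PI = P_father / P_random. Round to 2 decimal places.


Paternity Index calculation:
PI = P(allele|father) / P(allele|random)
PI = 1.0 / 0.053
PI = 18.87

18.87


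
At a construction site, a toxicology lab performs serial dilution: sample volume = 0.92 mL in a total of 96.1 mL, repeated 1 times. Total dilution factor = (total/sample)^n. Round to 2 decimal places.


Dilution factor calculation:
Single dilution = V_total / V_sample = 96.1 / 0.92 ≈ 104.456522
Number of dilutions = 1
Total DF = (96.1 / 0.92)^1 (full precision, rounded at the end) = 104.46

104.46


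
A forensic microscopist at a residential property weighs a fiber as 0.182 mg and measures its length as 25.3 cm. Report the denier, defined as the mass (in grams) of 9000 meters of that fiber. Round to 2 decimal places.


Denier calculation:
Mass in grams = 0.182 mg / 1000 = 0.000182 g
Length in meters = 25.3 cm / 100 = 0.253 m
Linear density = mass / length = 0.000182 / 0.253 = 0.00071937 g/m
Denier = (g/m) * 9000 = 0.00071937 * 9000 = 6.47

6.47


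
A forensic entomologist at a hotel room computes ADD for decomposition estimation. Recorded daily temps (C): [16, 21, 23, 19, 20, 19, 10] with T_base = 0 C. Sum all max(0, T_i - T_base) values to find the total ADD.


Computing ADD day by day:
Day 1: max(0, 16 - 0) = 16
Day 2: max(0, 21 - 0) = 21
Day 3: max(0, 23 - 0) = 23
Day 4: max(0, 19 - 0) = 19
Day 5: max(0, 20 - 0) = 20
Day 6: max(0, 19 - 0) = 19
Day 7: max(0, 10 - 0) = 10
Total ADD = 128

128


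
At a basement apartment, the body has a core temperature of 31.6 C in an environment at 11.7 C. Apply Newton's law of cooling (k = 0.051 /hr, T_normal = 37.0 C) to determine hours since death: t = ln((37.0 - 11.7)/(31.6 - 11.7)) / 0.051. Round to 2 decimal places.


Using Newton's law of cooling:
t = ln((T_normal - T_ambient) / (T_body - T_ambient)) / k
T_normal - T_ambient = 25.3
T_body - T_ambient = 19.9
Ratio = 1.271357
ln(ratio) = 0.240085
t = 0.240085 / 0.051 = 4.71 hours

4.71


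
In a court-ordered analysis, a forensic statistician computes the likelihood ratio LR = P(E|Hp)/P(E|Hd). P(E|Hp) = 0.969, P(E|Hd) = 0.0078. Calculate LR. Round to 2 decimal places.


Likelihood ratio calculation:
LR = P(E|Hp) / P(E|Hd)
LR = 0.969 / 0.0078
LR = 124.23

124.23


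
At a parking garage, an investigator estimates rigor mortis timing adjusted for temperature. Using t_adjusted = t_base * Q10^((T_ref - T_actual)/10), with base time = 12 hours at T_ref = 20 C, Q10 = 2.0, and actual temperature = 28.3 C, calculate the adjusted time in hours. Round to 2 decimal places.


Rigor mortis time adjustment:
Exponent = (T_ref - T_actual) / 10 = (20 - 28.3) / 10 = -0.83
Q10 factor = 2.0^-0.83 = 0.56253
t_adjusted = 12 * 0.56253 = 6.75 hours

6.75


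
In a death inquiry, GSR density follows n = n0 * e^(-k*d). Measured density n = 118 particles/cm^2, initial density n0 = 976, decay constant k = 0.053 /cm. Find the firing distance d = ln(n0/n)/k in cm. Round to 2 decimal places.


GSR distance calculation:
n0/n = 976 / 118 = 8.271186
ln(n0/n) = 2.112778
d = 2.112778 / 0.053 = 39.86 cm

39.86


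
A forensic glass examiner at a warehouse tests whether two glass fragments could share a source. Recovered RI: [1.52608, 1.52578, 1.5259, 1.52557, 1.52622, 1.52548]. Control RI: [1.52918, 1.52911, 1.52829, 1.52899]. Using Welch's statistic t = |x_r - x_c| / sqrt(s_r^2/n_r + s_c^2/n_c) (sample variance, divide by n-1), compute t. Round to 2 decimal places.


Welch's t-criterion for glass RI comparison:
Recovered mean = sum / n_r = 9.15503 / 6 = 1.5258383
Control mean = sum / n_c = 6.11557 / 4 = 1.5288925
Recovered sample variance s_r^2 = 8.23367e-08
Control sample variance s_c^2 = 1.67492e-07
Welch SE (unpooled) = sqrt(s_r^2/n_r + s_c^2/n_c) = sqrt(1.37228e-08 + 4.18729e-08) = sqrt(5.55957e-08) = 0.000235787
|mean_r - mean_c| = 0.00305417
t = 0.00305417 / 0.000235787 = 12.95

12.95


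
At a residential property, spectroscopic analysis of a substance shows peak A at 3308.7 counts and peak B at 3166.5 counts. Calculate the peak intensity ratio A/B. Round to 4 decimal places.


Spectral peak ratio:
Peak A = 3308.7 counts
Peak B = 3166.5 counts
Ratio = 3308.7 / 3166.5 = 1.0449

1.0449


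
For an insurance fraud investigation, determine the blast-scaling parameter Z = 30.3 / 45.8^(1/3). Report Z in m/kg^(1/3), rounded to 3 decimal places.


Scaled distance calculation:
W^(1/3) = 45.8^(1/3) = 3.577848
Z = R / W^(1/3) = 30.3 / 3.577848
Z = 8.469 m/kg^(1/3)

8.469


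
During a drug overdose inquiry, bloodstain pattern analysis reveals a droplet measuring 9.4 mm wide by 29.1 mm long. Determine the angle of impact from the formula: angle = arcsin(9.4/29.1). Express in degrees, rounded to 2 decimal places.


Blood spatter impact angle calculation:
width / length = 9.4 / 29.1 = 0.323024
angle = arcsin(0.323024)
angle = 18.85 degrees

18.85


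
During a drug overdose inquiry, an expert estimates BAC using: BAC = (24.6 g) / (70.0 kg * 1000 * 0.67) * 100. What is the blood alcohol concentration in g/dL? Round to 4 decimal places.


Applying the Widmark formula:
BAC = (dose_g / (body_wt * 1000 * r)) * 100
Denominator = 70.0 * 1000 * 0.67 = 46900
BAC = (24.6 / 46900) * 100
BAC = 0.0525 g/dL

0.0525


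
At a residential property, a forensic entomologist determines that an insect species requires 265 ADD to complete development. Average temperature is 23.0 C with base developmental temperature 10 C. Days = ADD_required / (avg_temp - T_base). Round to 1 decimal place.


Insect development time:
Effective temperature = avg_temp - T_base = 23.0 - 10 = 13.0 C
Days = ADD / effective_temp = 265 / 13.0 = 20.4 days

20.4


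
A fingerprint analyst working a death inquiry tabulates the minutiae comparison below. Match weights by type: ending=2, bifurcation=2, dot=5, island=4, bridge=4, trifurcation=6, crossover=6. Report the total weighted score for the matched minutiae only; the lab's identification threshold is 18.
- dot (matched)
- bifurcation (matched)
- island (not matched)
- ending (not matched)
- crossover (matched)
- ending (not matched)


Weighted minutiae match score:
  dot: matched, +5 (running total 5)
  bifurcation: matched, +2 (running total 7)
  island: not matched, +0
  ending: not matched, +0
  crossover: matched, +6 (running total 13)
  ending: not matched, +0
Total score = 13
Threshold = 18; verdict = inconclusive

13


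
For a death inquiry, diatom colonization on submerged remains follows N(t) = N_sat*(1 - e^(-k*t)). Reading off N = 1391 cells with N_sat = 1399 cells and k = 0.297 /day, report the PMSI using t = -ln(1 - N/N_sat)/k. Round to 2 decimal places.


PMSI from diatom colonization curve:
N / N_sat = 1391 / 1399 = 0.994282
1 - N/N_sat = 0.005718
ln(1 - N/N_sat) = -5.164136
t = -ln(1 - N/N_sat) / k = -(-5.164136) / 0.297 = 17.39 days

17.39


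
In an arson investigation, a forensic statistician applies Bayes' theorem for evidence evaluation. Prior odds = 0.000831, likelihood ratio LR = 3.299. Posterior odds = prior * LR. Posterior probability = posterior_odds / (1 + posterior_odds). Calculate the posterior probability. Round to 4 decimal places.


Bayesian evidence evaluation:
Posterior odds = prior_odds * LR = 0.000831 * 3.299 = 0.002741469
Posterior probability = posterior_odds / (1 + posterior_odds)
= 0.002741469 / (1 + 0.002741469)
= 0.002741469 / 1.002741469
= 0.0027

0.0027


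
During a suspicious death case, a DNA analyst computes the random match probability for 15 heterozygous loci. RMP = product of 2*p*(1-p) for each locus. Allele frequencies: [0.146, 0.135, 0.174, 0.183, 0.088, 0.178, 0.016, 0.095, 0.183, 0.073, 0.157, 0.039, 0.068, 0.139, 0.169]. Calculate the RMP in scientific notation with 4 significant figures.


Computing RMP for 15 loci:
Locus 1: 2 * 0.146 * 0.854 = 0.249368
Locus 2: 2 * 0.135 * 0.865 = 0.23355
Locus 3: 2 * 0.174 * 0.826 = 0.287448
Locus 4: 2 * 0.183 * 0.817 = 0.299022
Locus 5: 2 * 0.088 * 0.912 = 0.160512
Locus 6: 2 * 0.178 * 0.822 = 0.292632
Locus 7: 2 * 0.016 * 0.984 = 0.031488
Locus 8: 2 * 0.095 * 0.905 = 0.17195
Locus 9: 2 * 0.183 * 0.817 = 0.299022
Locus 10: 2 * 0.073 * 0.927 = 0.135342
Locus 11: 2 * 0.157 * 0.843 = 0.264702
Locus 12: 2 * 0.039 * 0.961 = 0.074958
Locus 13: 2 * 0.068 * 0.932 = 0.126752
Locus 14: 2 * 0.139 * 0.861 = 0.239358
Locus 15: 2 * 0.169 * 0.831 = 0.280878
RMP = 8.711e-12

8.711e-12


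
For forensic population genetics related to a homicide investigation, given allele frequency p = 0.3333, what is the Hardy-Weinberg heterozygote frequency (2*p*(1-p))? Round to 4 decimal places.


Hardy-Weinberg heterozygote frequency:
q = 1 - p = 1 - 0.3333 = 0.6667
2pq = 2 * 0.3333 * 0.6667 = 0.4444

0.4444


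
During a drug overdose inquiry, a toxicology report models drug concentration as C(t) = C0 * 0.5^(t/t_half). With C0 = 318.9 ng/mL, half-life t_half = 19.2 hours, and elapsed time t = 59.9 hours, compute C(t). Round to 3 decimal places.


Drug concentration decay:
Number of half-lives = t / t_half = 59.9 / 19.2 = 3.119792
Decay factor = 0.5^3.119792 = 0.11504004
C(t) = 318.9 * 0.11504004 = 36.686 ng/mL

36.686


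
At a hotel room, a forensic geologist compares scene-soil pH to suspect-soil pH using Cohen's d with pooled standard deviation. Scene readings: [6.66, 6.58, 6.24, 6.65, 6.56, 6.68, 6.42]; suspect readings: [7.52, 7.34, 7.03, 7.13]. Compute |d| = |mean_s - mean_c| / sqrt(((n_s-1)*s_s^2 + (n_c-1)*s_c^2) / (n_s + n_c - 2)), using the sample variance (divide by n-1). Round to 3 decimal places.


Pooled-variance Cohen's d for soil pH comparison:
Scene mean = 45.79 / 7 = 6.541429
Suspect mean = 29.02 / 4 = 7.255
Scene sample variance s_s^2 = 0.025414
Suspect sample variance s_c^2 = 0.0479
Pooled variance = ((n_s-1)*s_s^2 + (n_c-1)*s_c^2) / (n_s + n_c - 2) = 0.03291
Pooled SD = sqrt(0.03291) = 0.181411
Mean difference = -0.713571
|d| = |-0.713571| / 0.181411 = 3.933

3.933


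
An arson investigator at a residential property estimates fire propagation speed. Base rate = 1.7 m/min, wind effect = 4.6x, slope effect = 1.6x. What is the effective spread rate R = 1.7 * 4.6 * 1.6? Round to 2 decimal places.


Fire spread rate calculation:
R = R0 * wind_factor * slope_factor
= 1.7 * 4.6 * 1.6
= 7.82 * 1.6
= 12.51 m/min

12.51


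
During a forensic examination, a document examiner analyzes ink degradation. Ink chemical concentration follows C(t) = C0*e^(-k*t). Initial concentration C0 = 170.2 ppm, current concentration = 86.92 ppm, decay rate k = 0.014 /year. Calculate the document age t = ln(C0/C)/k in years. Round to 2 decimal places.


Document age estimation:
C0/C = 170.2 / 86.92 = 1.958122
ln(C0/C) = 0.671986
t = 0.671986 / 0.014 = 48.00 years

48.00


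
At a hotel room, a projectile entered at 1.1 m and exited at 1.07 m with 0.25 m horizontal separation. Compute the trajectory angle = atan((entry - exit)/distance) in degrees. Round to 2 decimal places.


Bullet trajectory angle:
Height difference = 1.1 - 1.07 = 0.03 m
angle = atan(0.03 / 0.25)
angle = atan(0.12)
angle = 6.84 degrees

6.84


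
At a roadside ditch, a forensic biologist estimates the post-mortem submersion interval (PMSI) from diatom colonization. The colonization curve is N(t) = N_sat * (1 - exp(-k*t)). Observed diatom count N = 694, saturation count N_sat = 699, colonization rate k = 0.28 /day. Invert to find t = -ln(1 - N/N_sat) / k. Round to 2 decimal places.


PMSI from diatom colonization curve:
N / N_sat = 694 / 699 = 0.992847
1 - N/N_sat = 0.007153
ln(1 - N/N_sat) = -4.940223
t = -ln(1 - N/N_sat) / k = -(-4.940223) / 0.28 = 17.64 days

17.64


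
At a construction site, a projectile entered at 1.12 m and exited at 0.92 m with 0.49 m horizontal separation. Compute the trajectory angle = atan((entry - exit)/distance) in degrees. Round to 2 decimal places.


Bullet trajectory angle:
Height difference = 1.12 - 0.92 = 0.2 m
angle = atan(0.2 / 0.49)
angle = atan(0.408163)
angle = 22.20 degrees

22.20


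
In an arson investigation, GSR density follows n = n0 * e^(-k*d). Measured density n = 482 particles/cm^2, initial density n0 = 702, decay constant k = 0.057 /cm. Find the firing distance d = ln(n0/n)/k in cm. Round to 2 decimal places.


GSR distance calculation:
n0/n = 702 / 482 = 1.456432
ln(n0/n) = 0.37599
d = 0.37599 / 0.057 = 6.60 cm

6.60


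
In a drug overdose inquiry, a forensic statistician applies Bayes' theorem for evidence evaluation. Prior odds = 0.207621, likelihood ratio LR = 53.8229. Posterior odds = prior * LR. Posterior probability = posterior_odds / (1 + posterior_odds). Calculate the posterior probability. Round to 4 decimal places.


Bayesian evidence evaluation:
Posterior odds = prior_odds * LR = 0.207621 * 53.8229 = 11.17476
Posterior probability = posterior_odds / (1 + posterior_odds)
= 11.17476 / (1 + 11.17476)
= 11.17476 / 12.17476
= 0.9179

0.9179


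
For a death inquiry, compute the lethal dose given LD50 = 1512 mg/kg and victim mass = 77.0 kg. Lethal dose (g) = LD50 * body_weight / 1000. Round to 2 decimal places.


Lethal dose calculation:
Lethal dose = LD50 * body_weight / 1000
= 1512 * 77.0 / 1000
= 116424 / 1000
= 116.42 g

116.42


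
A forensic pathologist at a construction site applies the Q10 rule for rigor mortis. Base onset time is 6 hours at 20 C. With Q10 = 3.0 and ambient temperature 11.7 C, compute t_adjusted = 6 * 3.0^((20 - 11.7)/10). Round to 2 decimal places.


Rigor mortis time adjustment:
Exponent = (T_ref - T_actual) / 10 = (20 - 11.7) / 10 = 0.83
Q10 factor = 3.0^0.83 = 2.48892
t_adjusted = 6 * 2.48892 = 14.93 hours

14.93


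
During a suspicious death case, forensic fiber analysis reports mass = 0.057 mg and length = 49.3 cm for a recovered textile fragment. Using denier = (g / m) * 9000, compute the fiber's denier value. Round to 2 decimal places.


Denier calculation:
Mass in grams = 0.057 mg / 1000 = 0.000057 g
Length in meters = 49.3 cm / 100 = 0.493 m
Linear density = mass / length = 0.000057 / 0.493 = 0.00011562 g/m
Denier = (g/m) * 9000 = 0.00011562 * 9000 = 1.04

1.04


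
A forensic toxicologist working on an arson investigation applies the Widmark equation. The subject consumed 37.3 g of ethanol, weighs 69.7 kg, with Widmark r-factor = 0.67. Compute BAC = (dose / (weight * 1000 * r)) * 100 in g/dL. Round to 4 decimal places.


Applying the Widmark formula:
BAC = (dose_g / (body_wt * 1000 * r)) * 100
Denominator = 69.7 * 1000 * 0.67 = 46699
BAC = (37.3 / 46699) * 100
BAC = 0.0799 g/dL

0.0799
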